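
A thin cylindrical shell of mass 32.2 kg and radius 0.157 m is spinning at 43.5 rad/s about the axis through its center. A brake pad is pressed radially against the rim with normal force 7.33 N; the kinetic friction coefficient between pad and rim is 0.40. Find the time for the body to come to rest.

I = MR² = (32.2)(0.157)² = 0.7937 kg·m².
Friction force f = μN = (0.40)(7.33) = 2.932 N at the rim; torque magnitude τ = fR = 0.4603 N·m, opposing ω.
|α| = τ/I = 0.4603/0.7937 = 0.5800 rad/s² (deceleration).
0 = ω₀ − |α|t ⇒ t = ω₀/|α| = 43.5/0.5800 = 75.00 s.

t ≈ 75.0 s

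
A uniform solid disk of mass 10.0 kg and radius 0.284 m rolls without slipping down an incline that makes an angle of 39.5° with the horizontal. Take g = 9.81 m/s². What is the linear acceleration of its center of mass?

a ≈ 4.16 m/s²

Translation along the incline: Mg sinθ − f = Ma.
Rotation about the center: fR = Iα with I = ½MR². No-slip gives a = αR, so f = (I/R²)a = (1/2)M a.
Substituting: Mg sinθ = (1 + 0.5000)Ma, so a = g sinθ/(1 + 0.5000) = (9.81) sin 39.5° / 1.500 = 4.160 m/s².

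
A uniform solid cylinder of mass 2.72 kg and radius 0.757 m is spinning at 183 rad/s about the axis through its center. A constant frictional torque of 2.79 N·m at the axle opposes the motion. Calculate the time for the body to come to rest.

I = ½MR² = (1/2)(2.72)(0.757)² = 0.7793 kg·m².
The net torque has magnitude 2.79 N·m, opposing ω.
|α| = τ/I = 2.790/0.7793 = 3.580 rad/s² (deceleration).
0 = ω₀ − |α|t ⇒ t = ω₀/|α| = 183/3.580 = 51.12 s.

t ≈ 51.1 s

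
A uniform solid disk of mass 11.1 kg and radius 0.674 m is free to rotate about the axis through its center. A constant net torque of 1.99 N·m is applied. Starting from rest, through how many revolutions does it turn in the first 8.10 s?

≈ 4.12 revolutions

I = ½MR² = (1/2)(11.1)(0.674)² = 2.521 kg·m².
α = τ/I = 1.99/2.521 = 0.7893 rad/s².
θ = ½αt² = ½(0.7893)(8.10)² = 25.89 rad.
Revolutions = θ/(2π) = 4.121.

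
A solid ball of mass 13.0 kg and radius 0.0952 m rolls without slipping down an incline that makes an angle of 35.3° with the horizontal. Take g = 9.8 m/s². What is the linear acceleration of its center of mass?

Translation along the incline: Mg sinθ − f = Ma.
Rotation about the center: fR = Iα with I = (2/5)MR². No-slip gives a = αR, so f = (I/R²)a = (2/5)M a.
Substituting: Mg sinθ = (1 + 0.4000)Ma, so a = g sinθ/(1 + 0.4000) = (9.8) sin 35.3° / 1.400 = 4.045 m/s².

a ≈ 4.05 m/s²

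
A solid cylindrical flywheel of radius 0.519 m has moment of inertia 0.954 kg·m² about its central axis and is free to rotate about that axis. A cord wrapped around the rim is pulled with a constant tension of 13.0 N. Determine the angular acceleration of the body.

τ = F R = (13.0)(0.519) = 6.747 N·m.
Newton's second law for rotation, τ = Iα, gives α = τ/I = 6.747/0.9540 = 7.072 rad/s².

α ≈ 7.07 rad/s²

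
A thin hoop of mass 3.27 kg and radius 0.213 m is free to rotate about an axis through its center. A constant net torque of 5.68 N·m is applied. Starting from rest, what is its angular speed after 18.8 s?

ω ≈ 720 rad/s

I = MR² = (3.27)(0.213)² = 0.1484 kg·m².
α = τ/I = 5.68/0.1484 = 38.29 rad/s².
ω = ω₀ + αt = 0 + (38.29)(18.8) = 719.8 rad/s.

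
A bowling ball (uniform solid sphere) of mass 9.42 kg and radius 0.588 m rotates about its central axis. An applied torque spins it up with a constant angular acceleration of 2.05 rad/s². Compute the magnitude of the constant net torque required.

τ ≈ 2.67 N·m

I = (2/5)MR² = (2/5)(9.42)(0.588)² = 1.303 kg·m².
τ = Iα = (1.303)(2.050) = 2.671 N·m.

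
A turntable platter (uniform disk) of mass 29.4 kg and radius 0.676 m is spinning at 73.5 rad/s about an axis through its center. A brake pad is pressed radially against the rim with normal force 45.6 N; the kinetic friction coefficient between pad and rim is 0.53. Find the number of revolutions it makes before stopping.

I = ½MR² = (1/2)(29.4)(0.676)² = 6.718 kg·m².
Friction force f = μN = (0.53)(45.6) = 24.17 N at the rim; torque magnitude τ = fR = 16.34 N·m, opposing ω.
|α| = τ/I = 16.34/6.718 = 2.432 rad/s² (deceleration).
ω² = ω₀² − 2|α|θ with ω = 0 ⇒ θ = ω₀²/(2|α|) = 1111 rad = 176.8 rev.

≈ 177 revolutions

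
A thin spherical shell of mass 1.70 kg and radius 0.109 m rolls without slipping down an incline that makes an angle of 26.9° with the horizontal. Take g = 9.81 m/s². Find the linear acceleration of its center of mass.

a ≈ 2.66 m/s²

Translation along the incline: Mg sinθ − f = Ma.
Rotation about the center: fR = Iα with I = (2/3)MR². No-slip gives a = αR, so f = (I/R²)a = (2/3)M a.
Substituting: Mg sinθ = (1 + 0.6667)Ma, so a = g sinθ/(1 + 0.6667) = (9.81) sin 26.9° / 1.667 = 2.663 m/s².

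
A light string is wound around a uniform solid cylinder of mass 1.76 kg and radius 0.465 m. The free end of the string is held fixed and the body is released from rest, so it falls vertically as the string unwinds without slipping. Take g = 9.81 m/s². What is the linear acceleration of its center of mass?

Translation: Mg − T = Ma. Rotation about the center: TR = Iα with I = ½MR².
With a = αR: T = (I/R²)a = (1/2)M a, so Mg = (1 + 0.5000)Ma.
a = g/(1 + 0.5000) = 9.81/1.500 = 6.540 m/s².

a ≈ 6.54 m/s²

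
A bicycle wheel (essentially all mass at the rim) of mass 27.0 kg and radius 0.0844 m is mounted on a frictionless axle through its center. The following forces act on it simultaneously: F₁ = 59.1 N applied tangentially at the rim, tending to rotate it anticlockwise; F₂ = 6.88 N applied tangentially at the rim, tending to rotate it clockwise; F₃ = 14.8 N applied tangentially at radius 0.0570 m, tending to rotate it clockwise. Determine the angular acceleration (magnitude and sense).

I = MR² = (27.0)(0.0844)² = 0.1923 kg·m².
Taking anticlockwise as positive: τ₁ = +(59.1)(0.0844) = +4.988 N·m; τ₂ = −(6.88)(0.0844) = −0.5807 N·m; τ₃ = −(14.8)(0.0570) = −0.8436 N·m.
Net torque τ = 3.564 N·m.
α = τ/I = 3.564/0.1923 = 18.53 rad/s².

α ≈ 18.5 rad/s², anticlockwise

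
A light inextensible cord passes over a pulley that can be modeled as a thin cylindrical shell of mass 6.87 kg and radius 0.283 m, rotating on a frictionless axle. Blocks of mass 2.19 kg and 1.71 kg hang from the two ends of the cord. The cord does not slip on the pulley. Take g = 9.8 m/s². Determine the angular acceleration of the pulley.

α ≈ 1.54 rad/s²

I = MR² = (6.87)(0.283)² = 0.5502 kg·m².
Heavier block: m₁g − T₁ = m₁a. Lighter block: T₂ − m₂g = m₂a.
Pulley: (T₁ − T₂)R = Iα = I(a/R), so T₁ − T₂ = (I/R²)a = 1·M_p a = 6.870·a.
Adding the three: (m₁ − m₂)g = (m₁ + m₂ + 6.870)a, so a = (2.19 − 1.71)(9.8)/(2.19 + 1.71 + 6.870) = 0.4368 m/s².
α = a/R = 0.4368/0.283 = 1.543 rad/s².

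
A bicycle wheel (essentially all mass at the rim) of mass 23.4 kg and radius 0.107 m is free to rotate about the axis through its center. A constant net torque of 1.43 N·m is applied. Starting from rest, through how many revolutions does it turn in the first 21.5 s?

I = MR² = (23.4)(0.107)² = 0.2679 kg·m².
α = τ/I = 1.43/0.2679 = 5.338 rad/s².
θ = ½αt² = ½(5.338)(21.5)² = 1234 rad.
Revolutions = θ/(2π) = 196.3.

≈ 196 revolutions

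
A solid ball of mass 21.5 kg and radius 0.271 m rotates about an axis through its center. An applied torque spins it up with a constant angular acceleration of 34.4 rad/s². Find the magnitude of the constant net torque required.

I = (2/5)MR² = (2/5)(21.5)(0.271)² = 0.6316 kg·m².
τ = Iα = (0.6316)(34.40) = 21.73 N·m.

τ ≈ 21.7 N·m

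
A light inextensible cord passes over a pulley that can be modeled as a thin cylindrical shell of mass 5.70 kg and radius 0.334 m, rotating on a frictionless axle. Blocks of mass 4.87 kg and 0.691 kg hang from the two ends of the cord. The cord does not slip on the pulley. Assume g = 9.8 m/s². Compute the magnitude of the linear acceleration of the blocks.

I = MR² = (5.70)(0.334)² = 0.6359 kg·m².
Heavier block: m₁g − T₁ = m₁a. Lighter block: T₂ − m₂g = m₂a.
Pulley: (T₁ − T₂)R = Iα = I(a/R), so T₁ − T₂ = (I/R²)a = 1·M_p a = 5.700·a.
Adding the three: (m₁ − m₂)g = (m₁ + m₂ + 5.700)a, so a = (4.87 − 0.691)(9.8)/(4.87 + 0.691 + 5.700) = 3.637 m/s².

a ≈ 3.64 m/s²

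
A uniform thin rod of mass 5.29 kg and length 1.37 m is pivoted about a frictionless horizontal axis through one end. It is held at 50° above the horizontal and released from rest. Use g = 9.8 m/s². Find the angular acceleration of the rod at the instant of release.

About the pivot, I = (1/3)ML² = (1/3)(5.29)(1.37)² = 3.310 kg·m².
The weight acts at the center, a distance L/2 = 0.6850 m from the pivot; τ = Mg(L/2) cos 50° = 22.83 N·m.
α = τ/I = 22.83/3.310 = 6.897 rad/s².

α ≈ 6.90 rad/s²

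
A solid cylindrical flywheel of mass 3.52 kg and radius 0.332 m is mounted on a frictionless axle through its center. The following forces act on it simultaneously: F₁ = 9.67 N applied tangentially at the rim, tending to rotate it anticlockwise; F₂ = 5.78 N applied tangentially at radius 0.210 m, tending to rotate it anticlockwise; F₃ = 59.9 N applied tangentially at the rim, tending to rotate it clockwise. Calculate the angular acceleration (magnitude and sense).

I = ½MR² = (1/2)(3.52)(0.332)² = 0.1940 kg·m².
Taking anticlockwise as positive: τ₁ = +(9.67)(0.332) = +3.210 N·m; τ₂ = +(5.78)(0.210) = +1.214 N·m; τ₃ = −(59.9)(0.332) = −19.89 N·m.
Net torque τ = -15.46 N·m.
α = τ/I = -15.46/0.1940 = -79.71 rad/s².

α ≈ 79.7 rad/s², clockwise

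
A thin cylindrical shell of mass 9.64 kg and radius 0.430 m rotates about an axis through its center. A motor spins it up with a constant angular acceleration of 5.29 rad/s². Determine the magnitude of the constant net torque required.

I = MR² = (9.64)(0.430)² = 1.782 kg·m².
τ = Iα = (1.782)(5.290) = 9.429 N·m.

τ ≈ 9.43 N·m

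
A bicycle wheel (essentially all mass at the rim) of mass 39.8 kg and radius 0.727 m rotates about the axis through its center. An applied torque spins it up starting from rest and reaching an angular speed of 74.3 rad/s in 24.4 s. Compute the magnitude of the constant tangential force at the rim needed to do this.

F ≈ 88.1 N

I = MR² = (39.8)(0.727)² = 21.04 kg·m².
α = Δω/Δt = (74.3 − 0)/24.4 = 3.045 rad/s².
The required torque is τ = Iα = (21.04)(3.045) = 64.05 N·m.
A tangential force at the rim gives τ = FR, so F = τ/R = 64.05/0.727 = 88.11 N.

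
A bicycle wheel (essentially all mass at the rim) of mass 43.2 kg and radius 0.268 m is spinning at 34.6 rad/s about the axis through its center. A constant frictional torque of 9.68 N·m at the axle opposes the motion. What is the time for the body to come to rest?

I = MR² = (43.2)(0.268)² = 3.103 kg·m².
The net torque has magnitude 9.68 N·m, opposing ω.
|α| = τ/I = 9.680/3.103 = 3.120 rad/s² (deceleration).
0 = ω₀ − |α|t ⇒ t = ω₀/|α| = 34.6/3.120 = 11.09 s.

t ≈ 11.1 s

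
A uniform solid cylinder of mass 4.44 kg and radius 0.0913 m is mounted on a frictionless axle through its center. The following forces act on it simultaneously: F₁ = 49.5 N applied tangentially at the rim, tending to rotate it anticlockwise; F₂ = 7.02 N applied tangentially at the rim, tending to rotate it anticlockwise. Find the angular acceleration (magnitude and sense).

I = ½MR² = (1/2)(4.44)(0.0913)² = 0.01851 kg·m².
Taking anticlockwise as positive: τ₁ = +(49.5)(0.0913) = +4.519 N·m; τ₂ = +(7.02)(0.0913) = +0.6409 N·m.
Net torque τ = 5.160 N·m.
α = τ/I = 5.160/0.01851 = 278.9 rad/s².

α ≈ 279 rad/s², anticlockwise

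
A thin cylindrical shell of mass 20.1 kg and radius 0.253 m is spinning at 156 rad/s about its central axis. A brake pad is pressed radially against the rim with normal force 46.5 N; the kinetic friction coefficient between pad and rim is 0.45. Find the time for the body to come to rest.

I = MR² = (20.1)(0.253)² = 1.287 kg·m².
Friction force f = μN = (0.45)(46.5) = 20.93 N at the rim; torque magnitude τ = fR = 5.294 N·m, opposing ω.
|α| = τ/I = 5.294/1.287 = 4.115 rad/s² (deceleration).
0 = ω₀ − |α|t ⇒ t = ω₀/|α| = 156/4.115 = 37.91 s.

t ≈ 37.9 s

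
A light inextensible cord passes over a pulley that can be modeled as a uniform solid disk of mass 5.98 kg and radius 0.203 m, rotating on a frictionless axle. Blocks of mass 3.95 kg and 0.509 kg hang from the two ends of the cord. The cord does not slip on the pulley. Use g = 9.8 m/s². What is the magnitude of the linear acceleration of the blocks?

I = ½MR² = (1/2)(5.98)(0.203)² = 0.1232 kg·m².
Heavier block: m₁g − T₁ = m₁a. Lighter block: T₂ − m₂g = m₂a.
Pulley: (T₁ − T₂)R = Iα = I(a/R), so T₁ − T₂ = (I/R²)a = (1/2)M_p a = 2.990·a.
Adding the three: (m₁ − m₂)g = (m₁ + m₂ + 2.990)a, so a = (3.95 − 0.509)(9.8)/(3.95 + 0.509 + 2.990) = 4.527 m/s².

a ≈ 4.53 m/s²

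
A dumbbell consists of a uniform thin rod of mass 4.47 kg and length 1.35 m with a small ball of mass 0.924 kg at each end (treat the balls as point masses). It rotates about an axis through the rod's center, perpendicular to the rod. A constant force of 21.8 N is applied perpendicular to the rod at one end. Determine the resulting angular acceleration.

α ≈ 9.68 rad/s²

I_rod = (1/12)ML² = (1/12)(4.47)(1.35)² = 0.6789 kg·m².
I_balls = 2·m·(L/2)² = 2(0.924)(0.6750)² = 0.8420 kg·m².
Total I = 1.521 kg·m².
τ = F·(L/2) = (21.8)(0.675) = 14.72 N·m.
α = τ/I = 14.72/1.521 = 9.675 rad/s².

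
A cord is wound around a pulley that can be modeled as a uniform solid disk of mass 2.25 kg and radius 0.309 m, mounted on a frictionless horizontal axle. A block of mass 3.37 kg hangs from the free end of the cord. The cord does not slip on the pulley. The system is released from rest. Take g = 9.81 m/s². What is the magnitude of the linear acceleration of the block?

a ≈ 7.35 m/s²

I = ½MR² = (1/2)(2.25)(0.309)² = 0.1074 kg·m².
Block: mg − T = ma. Pulley: TR = Iα. No-slip: a = αR, so T = (I/R²)a = 1.125·a.
Then mg = (m + 1.125)a, so a = (3.37)(9.81)/(3.37 + 1.125) = 7.355 m/s².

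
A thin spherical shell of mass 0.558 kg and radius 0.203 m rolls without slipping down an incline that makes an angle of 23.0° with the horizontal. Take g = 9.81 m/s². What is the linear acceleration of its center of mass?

Translation along the incline: Mg sinθ − f = Ma.
Rotation about the center: fR = Iα with I = (2/3)MR². No-slip gives a = αR, so f = (I/R²)a = (2/3)M a.
Substituting: Mg sinθ = (1 + 0.6667)Ma, so a = g sinθ/(1 + 0.6667) = (9.81) sin 23.0° / 1.667 = 2.300 m/s².

a ≈ 2.30 m/s²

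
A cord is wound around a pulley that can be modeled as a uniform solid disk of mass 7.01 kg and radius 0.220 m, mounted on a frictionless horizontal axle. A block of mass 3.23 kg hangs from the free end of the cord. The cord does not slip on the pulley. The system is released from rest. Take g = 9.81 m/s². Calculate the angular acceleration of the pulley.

I = ½MR² = (1/2)(7.01)(0.220)² = 0.1696 kg·m².
Block: mg − T = ma. Pulley: TR = Iα. No-slip: a = αR, so T = (I/R²)a = 3.505·a.
Then mg = (m + 3.505)a, so a = (3.23)(9.81)/(3.23 + 3.505) = 4.705 m/s².
α = a/R = 4.705/0.220 = 21.39 rad/s².

α ≈ 21.4 rad/s²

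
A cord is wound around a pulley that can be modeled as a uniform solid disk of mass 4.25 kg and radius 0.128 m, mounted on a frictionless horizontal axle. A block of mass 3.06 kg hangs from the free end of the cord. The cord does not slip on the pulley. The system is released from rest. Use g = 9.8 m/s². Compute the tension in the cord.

I = ½MR² = (1/2)(4.25)(0.128)² = 0.03482 kg·m².
Block: mg − T = ma. Pulley: TR = Iα. No-slip: a = αR, so T = (I/R²)a = 2.125·a.
Then mg = (m + 2.125)a, so a = (3.06)(9.8)/(3.06 + 2.125) = 5.784 m/s².
T = 2.125·a = 12.29 N.

T ≈ 12.3 N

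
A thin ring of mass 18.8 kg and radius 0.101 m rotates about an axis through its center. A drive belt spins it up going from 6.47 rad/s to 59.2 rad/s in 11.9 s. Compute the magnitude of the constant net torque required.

τ ≈ 0.850 N·m

I = MR² = (18.8)(0.101)² = 0.1918 kg·m².
α = Δω/Δt = (59.2 − 6.47)/11.9 = 4.431 rad/s².
τ = Iα = (0.1918)(4.431) = 0.8498 N·m.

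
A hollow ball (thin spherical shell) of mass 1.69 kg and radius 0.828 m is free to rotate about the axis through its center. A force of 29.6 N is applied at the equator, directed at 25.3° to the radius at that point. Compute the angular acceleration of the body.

I = (2/3)MR² = (2/3)(1.69)(0.828)² = 0.7724 kg·m².
Only the tangential component produces torque: τ = F R sinθ = (29.6)(0.828) sin 25.3° = 10.47 N·m.
Newton's second law for rotation, τ = Iα, gives α = τ/I = 10.47/0.7724 = 13.56 rad/s².

α ≈ 13.6 rad/s²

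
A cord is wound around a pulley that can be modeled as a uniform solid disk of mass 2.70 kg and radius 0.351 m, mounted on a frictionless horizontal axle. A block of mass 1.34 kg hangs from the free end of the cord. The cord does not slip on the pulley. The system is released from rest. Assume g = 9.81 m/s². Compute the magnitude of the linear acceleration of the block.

I = ½MR² = (1/2)(2.70)(0.351)² = 0.1663 kg·m².
Block: mg − T = ma. Pulley: TR = Iα. No-slip: a = αR, so T = (I/R²)a = 1.350·a.
Then mg = (m + 1.350)a, so a = (1.34)(9.81)/(1.34 + 1.350) = 4.887 m/s².

a ≈ 4.89 m/s²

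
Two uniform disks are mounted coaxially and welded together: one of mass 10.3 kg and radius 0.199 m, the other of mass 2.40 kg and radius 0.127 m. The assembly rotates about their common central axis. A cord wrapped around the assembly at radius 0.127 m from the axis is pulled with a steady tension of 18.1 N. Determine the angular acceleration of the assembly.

I = ½M₁R₁² + ½M₂R₂² = ½(10.3)(0.199)² + ½(2.40)(0.127)² = 0.2233 kg·m².
τ = F r = (18.1)(0.127) = 2.299 N·m.
α = τ/I = 2.299/0.2233 = 10.29 rad/s².

α ≈ 10.3 rad/s²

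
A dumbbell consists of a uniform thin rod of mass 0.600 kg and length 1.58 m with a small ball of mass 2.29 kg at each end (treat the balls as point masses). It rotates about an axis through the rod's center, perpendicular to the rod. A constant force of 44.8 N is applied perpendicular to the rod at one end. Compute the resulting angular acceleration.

α ≈ 11.9 rad/s²

I_rod = (1/12)ML² = (1/12)(0.600)(1.58)² = 0.1248 kg·m².
I_balls = 2·m·(L/2)² = 2(2.29)(0.7900)² = 2.858 kg·m².
Total I = 2.983 kg·m².
τ = F·(L/2) = (44.8)(0.790) = 35.39 N·m.
α = τ/I = 35.39/2.983 = 11.86 rad/s².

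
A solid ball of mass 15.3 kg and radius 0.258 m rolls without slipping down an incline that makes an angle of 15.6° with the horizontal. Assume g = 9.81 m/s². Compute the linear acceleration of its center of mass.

a ≈ 1.88 m/s²

Translation along the incline: Mg sinθ − f = Ma.
Rotation about the center: fR = Iα with I = (2/5)MR². No-slip gives a = αR, so f = (I/R²)a = (2/5)M a.
Substituting: Mg sinθ = (1 + 0.4000)Ma, so a = g sinθ/(1 + 0.4000) = (9.81) sin 15.6° / 1.400 = 1.884 m/s².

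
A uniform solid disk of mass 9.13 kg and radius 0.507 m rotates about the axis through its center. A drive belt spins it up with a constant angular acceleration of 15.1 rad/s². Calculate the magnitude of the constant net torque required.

I = ½MR² = (1/2)(9.13)(0.507)² = 1.173 kg·m².
τ = Iα = (1.173)(15.10) = 17.72 N·m.

τ ≈ 17.7 N·m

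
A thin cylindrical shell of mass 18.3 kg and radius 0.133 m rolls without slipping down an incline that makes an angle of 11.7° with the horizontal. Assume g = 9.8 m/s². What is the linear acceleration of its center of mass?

Translation along the incline: Mg sinθ − f = Ma.
Rotation about the center: fR = Iα with I = MR². No-slip gives a = αR, so f = (I/R²)a = M a.
Substituting: Mg sinθ = (1 + 1.000)Ma, so a = g sinθ/(1 + 1.000) = (9.8) sin 11.7° / 2.000 = 0.9937 m/s².

a ≈ 0.994 m/s²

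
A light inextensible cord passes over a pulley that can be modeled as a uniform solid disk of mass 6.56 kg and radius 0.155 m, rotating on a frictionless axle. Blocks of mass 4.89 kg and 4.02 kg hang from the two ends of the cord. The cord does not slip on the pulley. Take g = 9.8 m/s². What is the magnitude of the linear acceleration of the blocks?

I = ½MR² = (1/2)(6.56)(0.155)² = 0.07880 kg·m².
Heavier block: m₁g − T₁ = m₁a. Lighter block: T₂ − m₂g = m₂a.
Pulley: (T₁ − T₂)R = Iα = I(a/R), so T₁ − T₂ = (I/R²)a = (1/2)M_p a = 3.280·a.
Adding the three: (m₁ − m₂)g = (m₁ + m₂ + 3.280)a, so a = (4.89 − 4.02)(9.8)/(4.89 + 4.02 + 3.280) = 0.6994 m/s².

a ≈ 0.699 m/s²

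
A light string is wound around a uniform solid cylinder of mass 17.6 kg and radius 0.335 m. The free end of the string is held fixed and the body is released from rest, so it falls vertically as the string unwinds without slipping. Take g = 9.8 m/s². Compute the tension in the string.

T ≈ 57.5 N

Translation: Mg − T = Ma. Rotation about the center: TR = Iα with I = ½MR².
With a = αR: T = (I/R²)a = (1/2)M a, so Mg = (1 + 0.5000)Ma.
a = g/(1 + 0.5000) = 9.8/1.500 = 6.533 m/s².
T = 0.5000·M·a = (0.5000)(17.6)(6.533) = 57.49 N.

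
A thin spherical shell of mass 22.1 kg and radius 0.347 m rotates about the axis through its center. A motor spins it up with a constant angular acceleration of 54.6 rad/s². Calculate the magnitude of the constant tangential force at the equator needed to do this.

F ≈ 279 N

I = (2/3)MR² = (2/3)(22.1)(0.347)² = 1.774 kg·m².
The required torque is τ = Iα = (1.774)(54.60) = 96.86 N·m.
A tangential force at the equator gives τ = FR, so F = τ/R = 96.86/0.347 = 279.1 N.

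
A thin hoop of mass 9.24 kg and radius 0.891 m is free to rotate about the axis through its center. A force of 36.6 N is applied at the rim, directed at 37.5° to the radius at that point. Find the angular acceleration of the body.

α ≈ 2.71 rad/s²

I = MR² = (9.24)(0.891)² = 7.335 kg·m².
Only the tangential component produces torque: τ = F R sinθ = (36.6)(0.891) sin 37.5° = 19.85 N·m.
Newton's second law for rotation, τ = Iα, gives α = τ/I = 19.85/7.335 = 2.706 rad/s².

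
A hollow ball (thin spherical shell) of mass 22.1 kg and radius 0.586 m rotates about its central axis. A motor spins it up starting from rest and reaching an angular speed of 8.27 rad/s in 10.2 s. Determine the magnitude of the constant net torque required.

τ ≈ 4.10 N·m

I = (2/3)MR² = (2/3)(22.1)(0.586)² = 5.059 kg·m².
α = Δω/Δt = (8.27 − 0)/10.2 = 0.8108 rad/s².
τ = Iα = (5.059)(0.8108) = 4.102 N·m.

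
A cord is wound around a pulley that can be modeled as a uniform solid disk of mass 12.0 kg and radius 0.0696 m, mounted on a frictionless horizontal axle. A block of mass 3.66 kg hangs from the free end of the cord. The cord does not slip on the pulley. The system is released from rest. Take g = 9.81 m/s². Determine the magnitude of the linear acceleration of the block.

I = ½MR² = (1/2)(12.0)(0.0696)² = 0.02906 kg·m².
Block: mg − T = ma. Pulley: TR = Iα. No-slip: a = αR, so T = (I/R²)a = 6.000·a.
Then mg = (m + 6.000)a, so a = (3.66)(9.81)/(3.66 + 6.000) = 3.717 m/s².

a ≈ 3.72 m/s²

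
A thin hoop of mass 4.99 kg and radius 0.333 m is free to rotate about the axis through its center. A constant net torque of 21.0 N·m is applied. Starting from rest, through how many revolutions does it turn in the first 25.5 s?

I = MR² = (4.99)(0.333)² = 0.5533 kg·m².
α = τ/I = 21.0/0.5533 = 37.95 rad/s².
θ = ½αt² = ½(37.95)(25.5)² = 12340 rad.
Revolutions = θ/(2π) = 1964.

≈ 1960 revolutions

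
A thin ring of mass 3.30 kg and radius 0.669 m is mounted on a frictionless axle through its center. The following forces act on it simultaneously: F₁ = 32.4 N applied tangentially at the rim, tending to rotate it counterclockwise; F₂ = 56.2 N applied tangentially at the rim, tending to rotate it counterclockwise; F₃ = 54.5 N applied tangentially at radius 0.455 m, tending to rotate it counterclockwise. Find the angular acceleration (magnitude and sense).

α ≈ 56.9 rad/s², counterclockwise

I = MR² = (3.30)(0.669)² = 1.477 kg·m².
Taking counterclockwise as positive: τ₁ = +(32.4)(0.669) = +21.68 N·m; τ₂ = +(56.2)(0.669) = +37.60 N·m; τ₃ = +(54.5)(0.455) = +24.80 N·m.
Net torque τ = 84.07 N·m.
α = τ/I = 84.07/1.477 = 56.92 rad/s².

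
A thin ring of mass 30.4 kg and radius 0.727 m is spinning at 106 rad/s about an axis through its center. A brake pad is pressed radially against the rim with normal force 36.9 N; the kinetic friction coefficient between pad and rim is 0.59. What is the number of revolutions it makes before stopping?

≈ 908 revolutions

I = MR² = (30.4)(0.727)² = 16.07 kg·m².
Friction force f = μN = (0.59)(36.9) = 21.77 N at the rim; torque magnitude τ = fR = 15.83 N·m, opposing ω.
|α| = τ/I = 15.83/16.07 = 0.9851 rad/s² (deceleration).
ω² = ω₀² − 2|α|θ with ω = 0 ⇒ θ = ω₀²/(2|α|) = 5703 rad = 907.7 rev.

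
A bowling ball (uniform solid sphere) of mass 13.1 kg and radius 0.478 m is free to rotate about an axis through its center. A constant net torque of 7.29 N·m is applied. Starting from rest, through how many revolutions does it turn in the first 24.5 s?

≈ 291 revolutions

I = (2/5)MR² = (2/5)(13.1)(0.478)² = 1.197 kg·m².
α = τ/I = 7.29/1.197 = 6.089 rad/s².
θ = ½αt² = ½(6.089)(24.5)² = 1827 rad.
Revolutions = θ/(2π) = 290.8.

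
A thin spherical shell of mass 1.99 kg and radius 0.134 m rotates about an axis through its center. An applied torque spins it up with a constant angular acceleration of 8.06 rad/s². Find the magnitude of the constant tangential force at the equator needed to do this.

I = (2/3)MR² = (2/3)(1.99)(0.134)² = 0.02382 kg·m².
The required torque is τ = Iα = (0.02382)(8.060) = 0.1920 N·m.
A tangential force at the equator gives τ = FR, so F = τ/R = 0.1920/0.134 = 1.433 N.

F ≈ 1.43 N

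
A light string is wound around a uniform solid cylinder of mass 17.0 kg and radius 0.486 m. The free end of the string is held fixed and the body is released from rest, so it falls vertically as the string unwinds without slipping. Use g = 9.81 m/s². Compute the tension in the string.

T ≈ 55.6 N

Translation: Mg − T = Ma. Rotation about the center: TR = Iα with I = ½MR².
With a = αR: T = (I/R²)a = (1/2)M a, so Mg = (1 + 0.5000)Ma.
a = g/(1 + 0.5000) = 9.81/1.500 = 6.540 m/s².
T = 0.5000·M·a = (0.5000)(17.0)(6.540) = 55.59 N.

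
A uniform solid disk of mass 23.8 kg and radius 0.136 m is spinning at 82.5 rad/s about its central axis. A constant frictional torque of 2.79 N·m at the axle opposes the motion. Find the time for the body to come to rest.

I = ½MR² = (1/2)(23.8)(0.136)² = 0.2201 kg·m².
The net torque has magnitude 2.79 N·m, opposing ω.
|α| = τ/I = 2.790/0.2201 = 12.68 rad/s² (deceleration).
0 = ω₀ − |α|t ⇒ t = ω₀/|α| = 82.5/12.68 = 6.508 s.

t ≈ 6.51 s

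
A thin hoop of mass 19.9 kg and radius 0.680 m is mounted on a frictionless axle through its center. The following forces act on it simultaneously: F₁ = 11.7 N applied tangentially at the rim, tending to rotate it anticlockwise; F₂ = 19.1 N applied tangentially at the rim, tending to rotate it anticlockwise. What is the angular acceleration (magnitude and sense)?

α ≈ 2.28 rad/s², anticlockwise

I = MR² = (19.9)(0.680)² = 9.202 kg·m².
Taking anticlockwise as positive: τ₁ = +(11.7)(0.680) = +7.956 N·m; τ₂ = +(19.1)(0.680) = +12.99 N·m.
Net torque τ = 20.94 N·m.
α = τ/I = 20.94/9.202 = 2.276 rad/s².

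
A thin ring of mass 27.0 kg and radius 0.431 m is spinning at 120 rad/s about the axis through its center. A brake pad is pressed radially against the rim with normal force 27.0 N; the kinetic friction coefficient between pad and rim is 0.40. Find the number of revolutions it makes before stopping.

I = MR² = (27.0)(0.431)² = 5.016 kg·m².
Friction force f = μN = (0.40)(27.0) = 10.80 N at the rim; torque magnitude τ = fR = 4.655 N·m, opposing ω.
|α| = τ/I = 4.655/5.016 = 0.9281 rad/s² (deceleration).
ω² = ω₀² − 2|α|θ with ω = 0 ⇒ θ = ω₀²/(2|α|) = 7758 rad = 1235 rev.

≈ 1230 revolutions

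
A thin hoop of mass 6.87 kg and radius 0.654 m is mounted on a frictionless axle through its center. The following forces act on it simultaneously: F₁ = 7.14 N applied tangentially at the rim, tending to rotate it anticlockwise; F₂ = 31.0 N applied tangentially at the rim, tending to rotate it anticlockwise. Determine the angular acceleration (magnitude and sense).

α ≈ 8.49 rad/s², anticlockwise

I = MR² = (6.87)(0.654)² = 2.938 kg·m².
Taking anticlockwise as positive: τ₁ = +(7.14)(0.654) = +4.670 N·m; τ₂ = +(31.0)(0.654) = +20.27 N·m.
Net torque τ = 24.94 N·m.
α = τ/I = 24.94/2.938 = 8.489 rad/s².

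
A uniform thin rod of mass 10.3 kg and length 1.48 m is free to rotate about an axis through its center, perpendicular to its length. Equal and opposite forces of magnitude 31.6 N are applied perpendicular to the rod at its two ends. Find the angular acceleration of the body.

α ≈ 24.9 rad/s²

I = (1/12)ML² = (1/12)(10.3)(1.48)² = 1.880 kg·m².
The couple gives τ = F·(L/2) + F·(L/2) = F L = (31.6)(1.48) = 46.77 N·m.
From τ = Iα: α = 46.77/1.880 = 24.88 rad/s².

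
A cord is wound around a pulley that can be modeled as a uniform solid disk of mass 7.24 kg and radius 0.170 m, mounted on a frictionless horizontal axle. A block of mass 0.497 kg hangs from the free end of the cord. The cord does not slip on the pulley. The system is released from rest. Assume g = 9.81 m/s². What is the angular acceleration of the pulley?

α ≈ 6.97 rad/s²

I = ½MR² = (1/2)(7.24)(0.170)² = 0.1046 kg·m².
Block: mg − T = ma. Pulley: TR = Iα. No-slip: a = αR, so T = (I/R²)a = 3.620·a.
Then mg = (m + 3.620)a, so a = (0.497)(9.81)/(0.497 + 3.620) = 1.184 m/s².
α = a/R = 1.184/0.170 = 6.966 rad/s².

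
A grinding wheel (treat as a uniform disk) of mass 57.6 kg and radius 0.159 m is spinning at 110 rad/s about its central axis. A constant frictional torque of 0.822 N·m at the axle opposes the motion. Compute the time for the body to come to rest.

t ≈ 97.4 s

I = ½MR² = (1/2)(57.6)(0.159)² = 0.7281 kg·m².
The net torque has magnitude 0.822 N·m, opposing ω.
|α| = τ/I = 0.8220/0.7281 = 1.129 rad/s² (deceleration).
0 = ω₀ − |α|t ⇒ t = ω₀/|α| = 110/1.129 = 97.43 s.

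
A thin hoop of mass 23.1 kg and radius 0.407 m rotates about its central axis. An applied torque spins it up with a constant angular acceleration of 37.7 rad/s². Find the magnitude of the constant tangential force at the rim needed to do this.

I = MR² = (23.1)(0.407)² = 3.826 kg·m².
The required torque is τ = Iα = (3.826)(37.70) = 144.3 N·m.
A tangential force at the rim gives τ = FR, so F = τ/R = 144.3/0.407 = 354.4 N.

F ≈ 354 N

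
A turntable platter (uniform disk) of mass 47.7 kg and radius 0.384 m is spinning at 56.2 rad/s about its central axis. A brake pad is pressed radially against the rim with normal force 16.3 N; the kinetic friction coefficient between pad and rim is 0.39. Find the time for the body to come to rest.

I = ½MR² = (1/2)(47.7)(0.384)² = 3.517 kg·m².
Friction force f = μN = (0.39)(16.3) = 6.357 N at the rim; torque magnitude τ = fR = 2.441 N·m, opposing ω.
|α| = τ/I = 2.441/3.517 = 0.6941 rad/s² (deceleration).
0 = ω₀ − |α|t ⇒ t = ω₀/|α| = 56.2/0.6941 = 80.97 s.

t ≈ 81.0 s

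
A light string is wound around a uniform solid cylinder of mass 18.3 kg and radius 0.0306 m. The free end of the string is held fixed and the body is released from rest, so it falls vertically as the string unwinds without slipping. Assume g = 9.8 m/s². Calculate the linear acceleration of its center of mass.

a ≈ 6.53 m/s²

Translation: Mg − T = Ma. Rotation about the center: TR = Iα with I = ½MR².
With a = αR: T = (I/R²)a = (1/2)M a, so Mg = (1 + 0.5000)Ma.
a = g/(1 + 0.5000) = 9.8/1.500 = 6.533 m/s².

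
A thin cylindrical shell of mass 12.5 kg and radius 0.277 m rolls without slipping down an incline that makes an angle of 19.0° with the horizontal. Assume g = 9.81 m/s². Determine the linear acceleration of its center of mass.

a ≈ 1.60 m/s²

Translation along the incline: Mg sinθ − f = Ma.
Rotation about the center: fR = Iα with I = MR². No-slip gives a = αR, so f = (I/R²)a = M a.
Substituting: Mg sinθ = (1 + 1.000)Ma, so a = g sinθ/(1 + 1.000) = (9.81) sin 19.0° / 2.000 = 1.597 m/s².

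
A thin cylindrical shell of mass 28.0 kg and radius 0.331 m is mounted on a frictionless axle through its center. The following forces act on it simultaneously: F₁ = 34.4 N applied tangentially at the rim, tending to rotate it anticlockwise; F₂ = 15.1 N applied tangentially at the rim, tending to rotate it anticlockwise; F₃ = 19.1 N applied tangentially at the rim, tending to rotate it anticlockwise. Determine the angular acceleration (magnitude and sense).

I = MR² = (28.0)(0.331)² = 3.068 kg·m².
Taking anticlockwise as positive: τ₁ = +(34.4)(0.331) = +11.39 N·m; τ₂ = +(15.1)(0.331) = +4.998 N·m; τ₃ = +(19.1)(0.331) = +6.322 N·m.
Net torque τ = 22.71 N·m.
α = τ/I = 22.71/3.068 = 7.402 rad/s².

α ≈ 7.40 rad/s², anticlockwise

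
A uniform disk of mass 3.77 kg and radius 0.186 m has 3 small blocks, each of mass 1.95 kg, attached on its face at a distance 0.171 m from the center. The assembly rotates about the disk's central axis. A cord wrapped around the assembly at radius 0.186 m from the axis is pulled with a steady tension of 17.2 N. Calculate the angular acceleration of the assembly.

I_disk = ½MR² = ½(3.77)(0.186)² = 0.06521 kg·m².
I_blocks = 3·m·r² = 3(1.95)(0.171)² = 0.1711 kg·m².
Total I = 0.2363 kg·m².
τ = F r = (17.2)(0.186) = 3.199 N·m.
α = τ/I = 3.199/0.2363 = 13.54 rad/s².

α ≈ 13.5 rad/s²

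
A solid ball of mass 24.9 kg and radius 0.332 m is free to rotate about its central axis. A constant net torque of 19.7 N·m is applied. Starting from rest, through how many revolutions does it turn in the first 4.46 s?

≈ 28.4 revolutions

I = (2/5)MR² = (2/5)(24.9)(0.332)² = 1.098 kg·m².
α = τ/I = 19.7/1.098 = 17.94 rad/s².
θ = ½αt² = ½(17.94)(4.46)² = 178.5 rad.
Revolutions = θ/(2π) = 28.40.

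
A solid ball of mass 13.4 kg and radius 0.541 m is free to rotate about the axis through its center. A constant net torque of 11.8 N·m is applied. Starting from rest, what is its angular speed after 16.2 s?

I = (2/5)MR² = (2/5)(13.4)(0.541)² = 1.569 kg·m².
α = τ/I = 11.8/1.569 = 7.522 rad/s².
ω = ω₀ + αt = 0 + (7.522)(16.2) = 121.9 rad/s.

ω ≈ 122 rad/s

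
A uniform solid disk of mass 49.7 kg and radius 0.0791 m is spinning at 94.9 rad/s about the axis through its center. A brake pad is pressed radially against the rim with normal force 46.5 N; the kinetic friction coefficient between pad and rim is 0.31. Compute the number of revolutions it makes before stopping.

≈ 97.7 revolutions

I = ½MR² = (1/2)(49.7)(0.0791)² = 0.1555 kg·m².
Friction force f = μN = (0.31)(46.5) = 14.41 N at the rim; torque magnitude τ = fR = 1.140 N·m, opposing ω.
|α| = τ/I = 1.140/0.1555 = 7.334 rad/s² (deceleration).
ω² = ω₀² − 2|α|θ with ω = 0 ⇒ θ = ω₀²/(2|α|) = 614.0 rad = 97.73 rev.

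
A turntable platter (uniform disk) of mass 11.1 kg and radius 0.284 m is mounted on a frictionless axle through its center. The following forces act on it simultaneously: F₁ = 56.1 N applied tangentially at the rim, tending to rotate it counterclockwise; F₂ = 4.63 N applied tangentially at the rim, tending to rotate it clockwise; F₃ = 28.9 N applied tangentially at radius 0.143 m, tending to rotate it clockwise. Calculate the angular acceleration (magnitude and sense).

α ≈ 23.4 rad/s², counterclockwise

I = ½MR² = (1/2)(11.1)(0.284)² = 0.4476 kg·m².
Taking counterclockwise as positive: τ₁ = +(56.1)(0.284) = +15.93 N·m; τ₂ = −(4.63)(0.284) = −1.315 N·m; τ₃ = −(28.9)(0.143) = −4.133 N·m.
Net torque τ = 10.48 N·m.
α = τ/I = 10.48/0.4476 = 23.42 rad/s².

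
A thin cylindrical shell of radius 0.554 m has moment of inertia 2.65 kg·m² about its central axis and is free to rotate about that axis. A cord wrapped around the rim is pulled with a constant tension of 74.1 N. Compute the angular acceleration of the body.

τ = F R = (74.1)(0.554) = 41.05 N·m.
Newton's second law for rotation, τ = Iα, gives α = τ/I = 41.05/2.650 = 15.49 rad/s².

α ≈ 15.5 rad/s²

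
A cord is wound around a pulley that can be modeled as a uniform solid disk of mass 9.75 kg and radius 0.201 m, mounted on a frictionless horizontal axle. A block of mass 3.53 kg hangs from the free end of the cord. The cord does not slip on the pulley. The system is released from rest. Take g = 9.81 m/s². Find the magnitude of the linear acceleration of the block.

a ≈ 4.12 m/s²

I = ½MR² = (1/2)(9.75)(0.201)² = 0.1970 kg·m².
Block: mg − T = ma. Pulley: TR = Iα. No-slip: a = αR, so T = (I/R²)a = 4.875·a.
Then mg = (m + 4.875)a, so a = (3.53)(9.81)/(3.53 + 4.875) = 4.120 m/s².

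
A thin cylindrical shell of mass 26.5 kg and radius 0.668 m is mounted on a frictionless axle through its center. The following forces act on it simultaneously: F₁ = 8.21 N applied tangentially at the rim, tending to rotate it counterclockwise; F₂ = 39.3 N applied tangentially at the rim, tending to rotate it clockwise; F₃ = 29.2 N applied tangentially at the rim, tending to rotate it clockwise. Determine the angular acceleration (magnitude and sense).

α ≈ 3.41 rad/s², clockwise

I = MR² = (26.5)(0.668)² = 11.82 kg·m².
Taking counterclockwise as positive: τ₁ = +(8.21)(0.668) = +5.484 N·m; τ₂ = −(39.3)(0.668) = −26.25 N·m; τ₃ = −(29.2)(0.668) = −19.51 N·m.
Net torque τ = -40.27 N·m.
α = τ/I = -40.27/11.82 = -3.406 rad/s².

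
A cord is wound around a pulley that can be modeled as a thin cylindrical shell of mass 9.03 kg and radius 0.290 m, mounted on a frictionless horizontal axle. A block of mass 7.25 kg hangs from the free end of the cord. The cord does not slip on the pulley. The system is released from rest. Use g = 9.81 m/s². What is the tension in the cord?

T ≈ 39.4 N

I = MR² = (9.03)(0.290)² = 0.7594 kg·m².
Block: mg − T = ma. Pulley: TR = Iα. No-slip: a = αR, so T = (I/R²)a = 9.030·a.
Then mg = (m + 9.030)a, so a = (7.25)(9.81)/(7.25 + 9.030) = 4.369 m/s².
T = 9.030·a = 39.45 N.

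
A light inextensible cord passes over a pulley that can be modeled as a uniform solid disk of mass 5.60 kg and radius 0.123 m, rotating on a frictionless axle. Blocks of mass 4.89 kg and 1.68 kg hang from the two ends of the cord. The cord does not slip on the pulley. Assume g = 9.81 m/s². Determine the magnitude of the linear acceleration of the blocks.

a ≈ 3.36 m/s²

I = ½MR² = (1/2)(5.60)(0.123)² = 0.04236 kg·m².
Heavier block: m₁g − T₁ = m₁a. Lighter block: T₂ − m₂g = m₂a.
Pulley: (T₁ − T₂)R = Iα = I(a/R), so T₁ − T₂ = (I/R²)a = (1/2)M_p a = 2.800·a.
Adding the three: (m₁ − m₂)g = (m₁ + m₂ + 2.800)a, so a = (4.89 − 1.68)(9.81)/(4.89 + 1.68 + 2.800) = 3.361 m/s².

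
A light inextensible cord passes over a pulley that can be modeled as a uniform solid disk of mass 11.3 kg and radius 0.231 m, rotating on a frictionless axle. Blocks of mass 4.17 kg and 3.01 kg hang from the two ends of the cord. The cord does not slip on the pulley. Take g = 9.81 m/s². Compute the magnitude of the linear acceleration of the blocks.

a ≈ 0.887 m/s²

I = ½MR² = (1/2)(11.3)(0.231)² = 0.3015 kg·m².
Heavier block: m₁g − T₁ = m₁a. Lighter block: T₂ − m₂g = m₂a.
Pulley: (T₁ − T₂)R = Iα = I(a/R), so T₁ − T₂ = (I/R²)a = (1/2)M_p a = 5.650·a.
Adding the three: (m₁ − m₂)g = (m₁ + m₂ + 5.650)a, so a = (4.17 − 3.01)(9.81)/(4.17 + 3.01 + 5.650) = 0.8870 m/s².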